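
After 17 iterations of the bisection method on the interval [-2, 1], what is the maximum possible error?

Bisection error bound: |error| ≤ (b-a)/2^n
|error| ≤ (1 - (-2))/2^17 = 3/2^17
|error| ≤ 0.0000228882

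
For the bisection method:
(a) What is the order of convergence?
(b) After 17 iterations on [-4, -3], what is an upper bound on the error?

(a) Bisection has linear (order 1) convergence; the error is halved each step.

(b) Error bound = (b-a)/2^n = (-3 - (-4))/2^{17}
    = 1/2^{17}

(a) 1 (linear); (b) error ≤ 7.63e-06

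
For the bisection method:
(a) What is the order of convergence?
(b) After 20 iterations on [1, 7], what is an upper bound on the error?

(a) Bisection has linear (order 1) convergence; the error is halved each step.

(b) Error bound = (b-a)/2^n = (7 - 1)/2^{20}
    = 6/2^{20}

(a) 1 (linear); (b) error ≤ 5.72e-06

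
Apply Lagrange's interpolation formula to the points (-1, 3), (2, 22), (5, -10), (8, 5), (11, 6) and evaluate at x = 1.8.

Lagrange interpolation formula:
P(x) = Σ yᵢ × Lᵢ(x)
where Lᵢ(x) = Π_{j≠i} (x - xⱼ)/(xᵢ - xⱼ)

L_0(1.8) = (1.8 - 2)/(-1 - 2) × (1.8 - 5)/(-1 - 5) × (1.8 - 8)/(-1 - 8) × (1.8 - 11)/(-1 - 11) = 0.018779
L_1(1.8) = (1.8 - (-1))/(2 - (-1)) × (1.8 - 5)/(2 - 5) × (1.8 - 8)/(2 - 8) × (1.8 - 11)/(2 - 11) = 1.051602
L_2(1.8) = (1.8 - (-1))/(5 - (-1)) × (1.8 - 2)/(5 - 2) × (1.8 - 8)/(5 - 8) × (1.8 - 11)/(5 - 11) = -0.098588
L_3(1.8) = (1.8 - (-1))/(8 - (-1)) × (1.8 - 2)/(8 - 2) × (1.8 - 5)/(8 - 5) × (1.8 - 11)/(8 - 11) = 0.033923
L_4(1.8) = (1.8 - (-1))/(11 - (-1)) × (1.8 - 2)/(11 - 2) × (1.8 - 5)/(11 - 5) × (1.8 - 8)/(11 - 8) = -0.005715

P(1.8) = 3×L_0(1.8) + 22×L_1(1.8) + (-10)×L_2(1.8) + 5×L_3(1.8) + 6×L_4(1.8)
P(1.8) = 24.312770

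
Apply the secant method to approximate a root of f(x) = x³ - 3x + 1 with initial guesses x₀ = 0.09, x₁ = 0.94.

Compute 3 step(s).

f(x) = x³ - 3x + 1
x₀ = 0.09, x₁ = 0.94

Secant formula: x_{n+1} = x_n - f(x_n)(x_n - x_{n-1})/(f(x_n) - f(x_{n-1}))

Iteration 1:
  f(0.090000) = 0.730729
  f(0.940000) = -0.989416
  x_2 = 0.940000 - (-0.989416)×(0.940000 - 0.090000)/(-0.989416 - 0.730729)
       = 0.451086
Iteration 2:
  f(0.940000) = -0.989416
  f(0.451086) = -0.261471
  x_3 = 0.451086 - (-0.261471)×(0.451086 - 0.940000)/(-0.261471 - (-0.989416))
       = 0.275472
Iteration 3:
  f(0.451086) = -0.261471
  f(0.275472) = 0.194487
  x_4 = 0.275472 - 0.194487×(0.275472 - 0.451086)/(0.194487 - (-0.261471))
       = 0.350380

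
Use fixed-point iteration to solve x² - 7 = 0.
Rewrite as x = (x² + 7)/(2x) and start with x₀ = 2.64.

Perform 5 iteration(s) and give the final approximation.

Equation: x² - 7 = 0
Fixed-point form: x = (x² + 7)/(2x)
x₀ = 2.64

x_1 = g(2.640000) = 2.645758
x_2 = g(2.645758) = 2.645751
x_3 = g(2.645751) = 2.645751
x_4 = g(2.645751) = 2.645751
x_5 = g(2.645751) = 2.645751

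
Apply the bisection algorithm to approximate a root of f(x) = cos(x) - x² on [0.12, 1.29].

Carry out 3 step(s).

f(x) = cos(x) - x²
Initial interval: [0.12, 1.29]

Iteration 1:
  c_1 = (0.120000 + 1.290000)/2 = 0.705000
  f(c_1) = f(0.705000) = 0.264587
  f(a) × f(c) ≥ 0, new interval: [0.705000, 1.290000]
Iteration 2:
  c_2 = (0.705000 + 1.290000)/2 = 0.997500
  f(c_2) = f(0.997500) = -0.452602
  f(a) × f(c) < 0, new interval: [0.705000, 0.997500]
Iteration 3:
  c_3 = (0.705000 + 0.997500)/2 = 0.851250
  f(c_3) = f(0.851250) = -0.065583
  f(a) × f(c) < 0, new interval: [0.705000, 0.851250]

After 3 iteration(s), the approximation is c_3 = 0.851250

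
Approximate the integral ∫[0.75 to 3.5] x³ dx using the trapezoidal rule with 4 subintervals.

f(x) = x³
a = 0.75, b = 3.5, n = 4
h = (b - a)/n = 0.687500

Trapezoidal rule: (h/2)[f(x₀) + 2f(x₁) + 2f(x₂) + ... + f(xₙ)]

x_0 = 0.7500, f(x_0) = 0.421875, coefficient = 1
x_1 = 1.4375, f(x_1) = 2.970459, coefficient = 2
x_2 = 2.1250, f(x_2) = 9.595703, coefficient = 2
x_3 = 2.8125, f(x_3) = 22.247314, coefficient = 2
x_4 = 3.5000, f(x_4) = 42.875000, coefficient = 1

I ≈ (0.687500/2) × 112.923828 = 38.817566
Exact value: 37.436523
Error: 1.381042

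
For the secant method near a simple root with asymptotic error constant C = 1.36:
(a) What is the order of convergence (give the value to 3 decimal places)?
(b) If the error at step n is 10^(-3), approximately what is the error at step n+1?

(a) Secant method has superlinear convergence with order φ = (1+√5)/2 ≈ 1.618.
    This means |e_{n+1}| ≈ C|e_n|^1.618.

(b) With |e_n| = 10^(-3) and C = 1.36:
    |e_{n+1}| ≈ 1.36 × (10^(-3))^1.618 = 1.36 × 10^(-4.85)

(a) ≈ 1.618 (golden ratio); (b) |e_{n+1}| ≈ 1.903e-05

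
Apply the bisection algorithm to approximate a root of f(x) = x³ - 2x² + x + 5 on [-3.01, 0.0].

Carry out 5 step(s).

f(x) = x³ - 2x² + x + 5
Initial interval: [-3.01, 0.0]

Iteration 1:
  c_1 = (-3.010000 + 0.000000)/2 = -1.505000
  f(c_1) = f(-1.505000) = -4.443913
  f(a) × f(c) ≥ 0, new interval: [-1.505000, 0.000000]
Iteration 2:
  c_2 = (-1.505000 + 0.000000)/2 = -0.752500
  f(c_2) = f(-0.752500) = 2.688880
  f(a) × f(c) < 0, new interval: [-1.505000, -0.752500]
Iteration 3:
  c_3 = (-1.505000 + (-0.752500))/2 = -1.128750
  f(c_3) = f(-1.128750) = -0.115017
  f(a) × f(c) ≥ 0, new interval: [-1.128750, -0.752500]
Iteration 4:
  c_4 = (-1.128750 + (-0.752500))/2 = -0.940625
  f(c_4) = f(-0.940625) = 1.457582
  f(a) × f(c) < 0, new interval: [-1.128750, -0.940625]
Iteration 5:
  c_5 = (-1.128750 + (-0.940625))/2 = -1.034687
  f(c_5) = f(-1.034687) = 0.716442
  f(a) × f(c) < 0, new interval: [-1.128750, -1.034687]

After 5 iteration(s), the approximation is c_5 = -1.034687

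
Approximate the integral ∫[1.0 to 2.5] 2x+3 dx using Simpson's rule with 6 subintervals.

f(x) = 2x+3
a = 1.0, b = 2.5, n = 6
h = (b - a)/n = 0.250000

Simpson's rule: (h/3)[f(x₀) + 4f(x₁) + 2f(x₂) + ... + f(xₙ)]

x_0 = 1.0000, f(x_0) = 5.000000, coefficient = 1
x_1 = 1.2500, f(x_1) = 5.500000, coefficient = 4
x_2 = 1.5000, f(x_2) = 6.000000, coefficient = 2
x_3 = 1.7500, f(x_3) = 6.500000, coefficient = 4
x_4 = 2.0000, f(x_4) = 7.000000, coefficient = 2
x_5 = 2.2500, f(x_5) = 7.500000, coefficient = 4
x_6 = 2.5000, f(x_6) = 8.000000, coefficient = 1

I ≈ (0.250000/3) × 117.000000 = 9.750000
Exact value: 9.750000
Error: 0.000000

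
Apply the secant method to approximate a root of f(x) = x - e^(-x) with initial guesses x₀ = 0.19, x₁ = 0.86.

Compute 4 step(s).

f(x) = x - e^(-x)
x₀ = 0.19, x₁ = 0.86

Secant formula: x_{n+1} = x_n - f(x_n)(x_n - x_{n-1})/(f(x_n) - f(x_{n-1}))

Iteration 1:
  f(0.190000) = -0.636959
  f(0.860000) = 0.436838
  x_2 = 0.860000 - 0.436838×(0.860000 - 0.190000)/(0.436838 - (-0.636959))
       = 0.587433
Iteration 2:
  f(0.860000) = 0.436838
  f(0.587433) = 0.031681
  x_3 = 0.587433 - 0.031681×(0.587433 - 0.860000)/(0.031681 - 0.436838)
       = 0.566120
Iteration 3:
  f(0.587433) = 0.031681
  f(0.566120) = -0.001604
  x_4 = 0.566120 - (-0.001604)×(0.566120 - 0.587433)/(-0.001604 - 0.031681)
       = 0.567147
Iteration 4:
  f(0.566120) = -0.001604
  f(0.567147) = 0.000006
  x_5 = 0.567147 - 0.000006×(0.567147 - 0.566120)/(0.000006 - (-0.001604))
       = 0.567143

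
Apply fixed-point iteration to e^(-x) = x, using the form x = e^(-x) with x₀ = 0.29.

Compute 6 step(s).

Equation: e^(-x) = x
Fixed-point form: x = e^(-x)
x₀ = 0.29

x_1 = g(0.290000) = 0.748264
x_2 = g(0.748264) = 0.473187
x_3 = g(0.473187) = 0.623013
x_4 = g(0.623013) = 0.536326
x_5 = g(0.536326) = 0.584893
x_6 = g(0.584893) = 0.557165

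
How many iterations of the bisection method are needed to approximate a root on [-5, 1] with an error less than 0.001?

We need (b-a)/2^n ≤ 0.001
(1 - (-5))/2^n ≤ 0.001
6/2^n ≤ 0.001
2^n ≥ 6000
n ≥ log₂(6000) = 12.55
n ≥ 13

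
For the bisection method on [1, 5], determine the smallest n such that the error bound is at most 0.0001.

We need (b-a)/2^n ≤ 0.0001
(5 - 1)/2^n ≤ 0.0001
4/2^n ≤ 0.0001
2^n ≥ 40000
n ≥ log₂(40000) = 15.29
n ≥ 16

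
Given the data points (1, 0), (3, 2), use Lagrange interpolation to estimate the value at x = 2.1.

Lagrange interpolation formula:
P(x) = Σ yᵢ × Lᵢ(x)
where Lᵢ(x) = Π_{j≠i} (x - xⱼ)/(xᵢ - xⱼ)

L_0(2.1) = (2.1 - 3)/(1 - 3) = 0.450000
L_1(2.1) = (2.1 - 1)/(3 - 1) = 0.550000

P(2.1) = 0×L_0(2.1) + 2×L_1(2.1)
P(2.1) = 1.100000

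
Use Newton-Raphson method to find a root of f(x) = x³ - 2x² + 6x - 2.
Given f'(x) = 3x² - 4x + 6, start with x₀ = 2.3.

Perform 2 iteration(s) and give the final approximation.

f(x) = x³ - 2x² + 6x - 2
f'(x) = 3x² - 4x + 6
x₀ = 2.3

Newton-Raphson formula: x_{n+1} = x_n - f(x_n)/f'(x_n)

Iteration 1:
  f(2.300000) = 13.387000
  f'(2.300000) = 12.670000
  x_1 = 2.300000 - 13.387000/12.670000 = 1.243410
Iteration 2:
  f(1.243410) = 4.290718
  f'(1.243410) = 5.664564
  x_2 = 1.243410 - 4.290718/5.664564 = 0.485943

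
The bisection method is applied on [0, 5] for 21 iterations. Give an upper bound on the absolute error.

Bisection error bound: |error| ≤ (b-a)/2^n
|error| ≤ (5 - 0)/2^21 = 5/2^21
|error| ≤ 0.0000023842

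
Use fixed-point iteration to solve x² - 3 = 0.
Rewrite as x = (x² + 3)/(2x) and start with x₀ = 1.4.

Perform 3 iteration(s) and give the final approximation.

Equation: x² - 3 = 0
Fixed-point form: x = (x² + 3)/(2x)
x₀ = 1.4

x_1 = g(1.400000) = 1.771429
x_2 = g(1.771429) = 1.732488
x_3 = g(1.732488) = 1.732051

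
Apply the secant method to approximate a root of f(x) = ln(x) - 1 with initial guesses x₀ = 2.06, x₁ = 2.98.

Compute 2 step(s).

f(x) = ln(x) - 1
x₀ = 2.06, x₁ = 2.98

Secant formula: x_{n+1} = x_n - f(x_n)(x_n - x_{n-1})/(f(x_n) - f(x_{n-1}))

Iteration 1:
  f(2.060000) = -0.277294
  f(2.980000) = 0.091923
  x_2 = 2.980000 - 0.091923×(2.980000 - 2.060000)/(0.091923 - (-0.277294))
       = 2.750949
Iteration 2:
  f(2.980000) = 0.091923
  f(2.750949) = 0.011946
  x_3 = 2.750949 - 0.011946×(2.750949 - 2.980000)/(0.011946 - 0.091923)
       = 2.716736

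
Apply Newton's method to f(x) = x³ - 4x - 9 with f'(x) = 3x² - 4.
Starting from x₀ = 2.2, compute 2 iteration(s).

f(x) = x³ - 4x - 9
f'(x) = 3x² - 4
x₀ = 2.2

Newton-Raphson formula: x_{n+1} = x_n - f(x_n)/f'(x_n)

Iteration 1:
  f(2.200000) = -7.152000
  f'(2.200000) = 10.520000
  x_1 = 2.200000 - (-7.152000)/10.520000 = 2.879848
Iteration 2:
  f(2.879848) = 3.364696
  f'(2.879848) = 20.880572
  x_2 = 2.879848 - 3.364696/20.880572 = 2.718708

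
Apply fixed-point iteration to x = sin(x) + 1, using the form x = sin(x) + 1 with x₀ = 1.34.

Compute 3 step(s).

Equation: x = sin(x) + 1
Fixed-point form: x = sin(x) + 1
x₀ = 1.34

x_1 = g(1.340000) = 1.973485
x_2 = g(1.973485) = 1.920011
x_3 = g(1.920011) = 1.939642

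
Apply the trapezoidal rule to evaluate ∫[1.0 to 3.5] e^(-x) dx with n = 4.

f(x) = e^(-x)
a = 1.0, b = 3.5, n = 4
h = (b - a)/n = 0.625000

Trapezoidal rule: (h/2)[f(x₀) + 2f(x₁) + 2f(x₂) + ... + f(xₙ)]

x_0 = 1.0000, f(x_0) = 0.367879, coefficient = 1
x_1 = 1.6250, f(x_1) = 0.196912, coefficient = 2
x_2 = 2.2500, f(x_2) = 0.105399, coefficient = 2
x_3 = 2.8750, f(x_3) = 0.056416, coefficient = 2
x_4 = 3.5000, f(x_4) = 0.030197, coefficient = 1

I ≈ (0.625000/2) × 1.115531 = 0.348603
Exact value: 0.337682
Error: 0.010921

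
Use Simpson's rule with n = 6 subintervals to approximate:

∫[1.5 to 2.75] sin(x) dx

f(x) = sin(x)
a = 1.5, b = 2.75, n = 6
h = (b - a)/n = 0.208333

Simpson's rule: (h/3)[f(x₀) + 4f(x₁) + 2f(x₂) + ... + f(xₙ)]

x_0 = 1.5000, f(x_0) = 0.997495, coefficient = 1
x_1 = 1.7083, f(x_1) = 0.990557, coefficient = 4
x_2 = 1.9167, f(x_2) = 0.940781, coefficient = 2
x_3 = 2.1250, f(x_3) = 0.850320, coefficient = 4
x_4 = 2.3333, f(x_4) = 0.723086, coefficient = 2
x_5 = 2.5417, f(x_5) = 0.564581, coefficient = 4
x_6 = 2.7500, f(x_6) = 0.381661, coefficient = 1

I ≈ (0.208333/3) × 14.328721 = 0.995050
Exact value: 0.995040
Error: 0.000010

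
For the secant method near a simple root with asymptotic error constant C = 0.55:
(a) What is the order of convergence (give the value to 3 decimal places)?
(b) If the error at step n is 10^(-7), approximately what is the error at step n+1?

(a) Secant method has superlinear convergence with order φ = (1+√5)/2 ≈ 1.618.
    This means |e_{n+1}| ≈ C|e_n|^1.618.

(b) With |e_n| = 10^(-7) and C = 0.55:
    |e_{n+1}| ≈ 0.55 × (10^(-7))^1.618 = 0.55 × 10^(-11.33)

(a) ≈ 1.618 (golden ratio); (b) |e_{n+1}| ≈ 2.595e-12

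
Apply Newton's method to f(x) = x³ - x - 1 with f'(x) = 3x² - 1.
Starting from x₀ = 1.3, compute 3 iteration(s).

f(x) = x³ - x - 1
f'(x) = 3x² - 1
x₀ = 1.3

Newton-Raphson formula: x_{n+1} = x_n - f(x_n)/f'(x_n)

Iteration 1:
  f(1.300000) = -0.103000
  f'(1.300000) = 4.070000
  x_1 = 1.300000 - (-0.103000)/4.070000 = 1.325307
Iteration 2:
  f(1.325307) = 0.002514
  f'(1.325307) = 4.269317
  x_2 = 1.325307 - 0.002514/4.269317 = 1.324718
Iteration 3:
  f(1.324718) = 0.000001
  f'(1.324718) = 4.264636
  x_3 = 1.324718 - 0.000001/4.264636 = 1.324718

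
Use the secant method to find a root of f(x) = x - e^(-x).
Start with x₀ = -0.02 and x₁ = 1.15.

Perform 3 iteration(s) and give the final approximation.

f(x) = x - e^(-x)
x₀ = -0.02, x₁ = 1.15

Secant formula: x_{n+1} = x_n - f(x_n)(x_n - x_{n-1})/(f(x_n) - f(x_{n-1}))

Iteration 1:
  f(-0.020000) = -1.040201
  f(1.150000) = 0.833363
  x_2 = 1.150000 - 0.833363×(1.150000 - (-0.020000))/(0.833363 - (-1.040201))
       = 0.629583
Iteration 2:
  f(1.150000) = 0.833363
  f(0.629583) = 0.096769
  x_3 = 0.629583 - 0.096769×(0.629583 - 1.150000)/(0.096769 - 0.833363)
       = 0.561214
Iteration 3:
  f(0.629583) = 0.096769
  f(0.561214) = -0.009302
  x_4 = 0.561214 - (-0.009302)×(0.561214 - 0.629583)/(-0.009302 - 0.096769)
       = 0.567210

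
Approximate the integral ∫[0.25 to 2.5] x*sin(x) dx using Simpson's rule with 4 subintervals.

f(x) = x*sin(x)
a = 0.25, b = 2.5, n = 4
h = (b - a)/n = 0.562500

Simpson's rule: (h/3)[f(x₀) + 4f(x₁) + 2f(x₂) + ... + f(xₙ)]

x_0 = 0.2500, f(x_0) = 0.061851, coefficient = 1
x_1 = 0.8125, f(x_1) = 0.589882, coefficient = 4
x_2 = 1.3750, f(x_2) = 1.348728, coefficient = 2
x_3 = 1.9375, f(x_3) = 1.808684, coefficient = 4
x_4 = 2.5000, f(x_4) = 1.496180, coefficient = 1

I ≈ (0.562500/3) × 13.849751 = 2.596828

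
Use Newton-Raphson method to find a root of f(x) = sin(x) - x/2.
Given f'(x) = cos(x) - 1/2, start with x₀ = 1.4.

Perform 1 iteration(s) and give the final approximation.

f(x) = sin(x) - x/2
f'(x) = cos(x) - 1/2
x₀ = 1.4

Newton-Raphson formula: x_{n+1} = x_n - f(x_n)/f'(x_n)

Iteration 1:
  f(1.400000) = 0.285450
  f'(1.400000) = -0.330033
  x_1 = 1.400000 - 0.285450/(-0.330033) = 2.264913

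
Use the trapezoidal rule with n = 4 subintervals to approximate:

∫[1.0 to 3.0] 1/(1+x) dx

f(x) = 1/(1+x)
a = 1.0, b = 3.0, n = 4
h = (b - a)/n = 0.500000

Trapezoidal rule: (h/2)[f(x₀) + 2f(x₁) + 2f(x₂) + ... + f(xₙ)]

x_0 = 1.0000, f(x_0) = 0.500000, coefficient = 1
x_1 = 1.5000, f(x_1) = 0.400000, coefficient = 2
x_2 = 2.0000, f(x_2) = 0.333333, coefficient = 2
x_3 = 2.5000, f(x_3) = 0.285714, coefficient = 2
x_4 = 3.0000, f(x_4) = 0.250000, coefficient = 1

I ≈ (0.500000/2) × 2.788095 = 0.697024
Exact value: 0.693147
Error: 0.003877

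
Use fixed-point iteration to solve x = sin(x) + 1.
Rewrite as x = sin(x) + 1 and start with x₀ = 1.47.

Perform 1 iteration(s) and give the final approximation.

Equation: x = sin(x) + 1
Fixed-point form: x = sin(x) + 1
x₀ = 1.47

x_1 = g(1.470000) = 1.994924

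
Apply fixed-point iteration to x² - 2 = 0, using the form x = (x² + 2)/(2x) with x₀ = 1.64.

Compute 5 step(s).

Equation: x² - 2 = 0
Fixed-point form: x = (x² + 2)/(2x)
x₀ = 1.64

x_1 = g(1.640000) = 1.429756
x_2 = g(1.429756) = 1.414298
x_3 = g(1.414298) = 1.414214
x_4 = g(1.414214) = 1.414214
x_5 = g(1.414214) = 1.414214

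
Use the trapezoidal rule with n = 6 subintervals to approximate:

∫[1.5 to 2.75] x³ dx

f(x) = x³
a = 1.5, b = 2.75, n = 6
h = (b - a)/n = 0.208333

Trapezoidal rule: (h/2)[f(x₀) + 2f(x₁) + 2f(x₂) + ... + f(xₙ)]

x_0 = 1.5000, f(x_0) = 3.375000, coefficient = 1
x_1 = 1.7083, f(x_1) = 4.985605, coefficient = 2
x_2 = 1.9167, f(x_2) = 7.041088, coefficient = 2
x_3 = 2.1250, f(x_3) = 9.595703, coefficient = 2
x_4 = 2.3333, f(x_4) = 12.703704, coefficient = 2
x_5 = 2.5417, f(x_5) = 16.419343, coefficient = 2
x_6 = 2.7500, f(x_6) = 20.796875, coefficient = 1

I ≈ (0.208333/2) × 125.662760 = 13.089871
Exact value: 13.032227
Error: 0.057644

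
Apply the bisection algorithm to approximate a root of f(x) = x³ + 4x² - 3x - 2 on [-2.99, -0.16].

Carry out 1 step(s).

f(x) = x³ + 4x² - 3x - 2
Initial interval: [-2.99, -0.16]

Iteration 1:
  c_1 = (-2.990000 + (-0.160000))/2 = -1.575000
  f(c_1) = f(-1.575000) = 8.740516
  f(a) × f(c) ≥ 0, new interval: [-1.575000, -0.160000]

After 1 iteration(s), the approximation is c_1 = -1.575000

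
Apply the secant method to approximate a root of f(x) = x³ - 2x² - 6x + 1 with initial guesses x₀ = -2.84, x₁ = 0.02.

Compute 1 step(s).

f(x) = x³ - 2x² - 6x + 1
x₀ = -2.84, x₁ = 0.02

Secant formula: x_{n+1} = x_n - f(x_n)(x_n - x_{n-1})/(f(x_n) - f(x_{n-1}))

Iteration 1:
  f(-2.840000) = -20.997504
  f(0.020000) = 0.879208
  x_2 = 0.020000 - 0.879208×(0.020000 - (-2.840000))/(0.879208 - (-20.997504))
       = -0.094941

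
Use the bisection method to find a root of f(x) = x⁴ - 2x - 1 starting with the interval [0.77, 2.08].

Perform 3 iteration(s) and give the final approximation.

f(x) = x⁴ - 2x - 1
Initial interval: [0.77, 2.08]

Iteration 1:
  c_1 = (0.770000 + 2.080000)/2 = 1.425000
  f(c_1) = f(1.425000) = 0.273438
  f(a) × f(c) < 0, new interval: [0.770000, 1.425000]
Iteration 2:
  c_2 = (0.770000 + 1.425000)/2 = 1.097500
  f(c_2) = f(1.097500) = -1.744165
  f(a) × f(c) ≥ 0, new interval: [1.097500, 1.425000]
Iteration 3:
  c_3 = (1.097500 + 1.425000)/2 = 1.261250
  f(c_3) = f(1.261250) = -0.992009
  f(a) × f(c) ≥ 0, new interval: [1.261250, 1.425000]

After 3 iteration(s), the approximation is c_3 = 1.261250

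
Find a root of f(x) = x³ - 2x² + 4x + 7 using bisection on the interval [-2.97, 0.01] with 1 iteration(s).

f(x) = x³ - 2x² + 4x + 7
Initial interval: [-2.97, 0.01]

Iteration 1:
  c_1 = (-2.970000 + 0.010000)/2 = -1.480000
  f(c_1) = f(-1.480000) = -6.542592
  f(a) × f(c) ≥ 0, new interval: [-1.480000, 0.010000]

After 1 iteration(s), the approximation is c_1 = -1.480000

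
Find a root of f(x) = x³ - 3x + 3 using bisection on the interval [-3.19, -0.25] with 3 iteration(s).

f(x) = x³ - 3x + 3
Initial interval: [-3.19, -0.25]

Iteration 1:
  c_1 = (-3.190000 + (-0.250000))/2 = -1.720000
  f(c_1) = f(-1.720000) = 3.071552
  f(a) × f(c) < 0, new interval: [-3.190000, -1.720000]
Iteration 2:
  c_2 = (-3.190000 + (-1.720000))/2 = -2.455000
  f(c_2) = f(-2.455000) = -4.431346
  f(a) × f(c) ≥ 0, new interval: [-2.455000, -1.720000]
Iteration 3:
  c_3 = (-2.455000 + (-1.720000))/2 = -2.087500
  f(c_3) = f(-2.087500) = 0.165893
  f(a) × f(c) < 0, new interval: [-2.455000, -2.087500]

After 3 iteration(s), the approximation is c_3 = -2.087500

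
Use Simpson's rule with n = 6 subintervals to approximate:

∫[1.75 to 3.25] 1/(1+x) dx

f(x) = 1/(1+x)
a = 1.75, b = 3.25, n = 6
h = (b - a)/n = 0.250000

Simpson's rule: (h/3)[f(x₀) + 4f(x₁) + 2f(x₂) + ... + f(xₙ)]

x_0 = 1.7500, f(x_0) = 0.363636, coefficient = 1
x_1 = 2.0000, f(x_1) = 0.333333, coefficient = 4
x_2 = 2.2500, f(x_2) = 0.307692, coefficient = 2
x_3 = 2.5000, f(x_3) = 0.285714, coefficient = 4
x_4 = 2.7500, f(x_4) = 0.266667, coefficient = 2
x_5 = 3.0000, f(x_5) = 0.250000, coefficient = 4
x_6 = 3.2500, f(x_6) = 0.235294, coefficient = 1

I ≈ (0.250000/3) × 5.223839 = 0.435320
Exact value: 0.435318
Error: 0.000002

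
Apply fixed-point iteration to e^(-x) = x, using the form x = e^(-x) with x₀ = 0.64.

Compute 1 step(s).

Equation: e^(-x) = x
Fixed-point form: x = e^(-x)
x₀ = 0.64

x_1 = g(0.640000) = 0.527292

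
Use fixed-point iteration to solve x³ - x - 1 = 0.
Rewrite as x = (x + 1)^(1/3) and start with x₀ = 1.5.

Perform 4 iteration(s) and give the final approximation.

Equation: x³ - x - 1 = 0
Fixed-point form: x = (x + 1)^(1/3)
x₀ = 1.5

x_1 = g(1.500000) = 1.357209
x_2 = g(1.357209) = 1.330861
x_3 = g(1.330861) = 1.325884
x_4 = g(1.325884) = 1.324939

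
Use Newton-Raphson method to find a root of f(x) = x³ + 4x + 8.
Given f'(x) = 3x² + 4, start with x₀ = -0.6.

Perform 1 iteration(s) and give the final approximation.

f(x) = x³ + 4x + 8
f'(x) = 3x² + 4
x₀ = -0.6

Newton-Raphson formula: x_{n+1} = x_n - f(x_n)/f'(x_n)

Iteration 1:
  f(-0.600000) = 5.384000
  f'(-0.600000) = 5.080000
  x_1 = -0.600000 - 5.384000/5.080000 = -1.659843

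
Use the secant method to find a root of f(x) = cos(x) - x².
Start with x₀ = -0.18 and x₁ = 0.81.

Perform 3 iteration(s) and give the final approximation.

f(x) = cos(x) - x²
x₀ = -0.18, x₁ = 0.81

Secant formula: x_{n+1} = x_n - f(x_n)(x_n - x_{n-1})/(f(x_n) - f(x_{n-1}))

Iteration 1:
  f(-0.180000) = 0.951444
  f(0.810000) = 0.033398
  x_2 = 0.810000 - 0.033398×(0.810000 - (-0.180000))/(0.033398 - 0.951444)
       = 0.846016
Iteration 2:
  f(0.810000) = 0.033398
  f(0.846016) = -0.052772
  x_3 = 0.846016 - (-0.052772)×(0.846016 - 0.810000)/(-0.052772 - 0.033398)
       = 0.823959
Iteration 3:
  f(0.846016) = -0.052772
  f(0.823959) = 0.000412
  x_4 = 0.823959 - 0.000412×(0.823959 - 0.846016)/(0.000412 - (-0.052772))
       = 0.824130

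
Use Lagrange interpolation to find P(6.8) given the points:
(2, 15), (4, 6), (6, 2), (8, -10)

Lagrange interpolation formula:
P(x) = Σ yᵢ × Lᵢ(x)
where Lᵢ(x) = Π_{j≠i} (x - xⱼ)/(xᵢ - xⱼ)

L_0(6.8) = (6.8 - 4)/(2 - 4) × (6.8 - 6)/(2 - 6) × (6.8 - 8)/(2 - 8) = 0.056000
L_1(6.8) = (6.8 - 2)/(4 - 2) × (6.8 - 6)/(4 - 6) × (6.8 - 8)/(4 - 8) = -0.288000
L_2(6.8) = (6.8 - 2)/(6 - 2) × (6.8 - 4)/(6 - 4) × (6.8 - 8)/(6 - 8) = 1.008000
L_3(6.8) = (6.8 - 2)/(8 - 2) × (6.8 - 4)/(8 - 4) × (6.8 - 6)/(8 - 6) = 0.224000

P(6.8) = 15×L_0(6.8) + 6×L_1(6.8) + 2×L_2(6.8) + (-10)×L_3(6.8)
P(6.8) = -1.112000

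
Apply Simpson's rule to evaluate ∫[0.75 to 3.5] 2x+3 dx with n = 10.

f(x) = 2x+3
a = 0.75, b = 3.5, n = 10
h = (b - a)/n = 0.275000

Simpson's rule: (h/3)[f(x₀) + 4f(x₁) + 2f(x₂) + ... + f(xₙ)]

x_0 = 0.7500, f(x_0) = 4.500000, coefficient = 1
x_1 = 1.0250, f(x_1) = 5.050000, coefficient = 4
x_2 = 1.3000, f(x_2) = 5.600000, coefficient = 2
x_3 = 1.5750, f(x_3) = 6.150000, coefficient = 4
x_4 = 1.8500, f(x_4) = 6.700000, coefficient = 2
x_5 = 2.1250, f(x_5) = 7.250000, coefficient = 4
x_6 = 2.4000, f(x_6) = 7.800000, coefficient = 2
x_7 = 2.6750, f(x_7) = 8.350000, coefficient = 4
x_8 = 2.9500, f(x_8) = 8.900000, coefficient = 2
x_9 = 3.2250, f(x_9) = 9.450000, coefficient = 4
x_10 = 3.5000, f(x_10) = 10.000000, coefficient = 1

I ≈ (0.275000/3) × 217.500000 = 19.937500
Exact value: 19.937500
Error: 0.000000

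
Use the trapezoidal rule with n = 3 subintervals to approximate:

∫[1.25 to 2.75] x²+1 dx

f(x) = x²+1
a = 1.25, b = 2.75, n = 3
h = (b - a)/n = 0.500000

Trapezoidal rule: (h/2)[f(x₀) + 2f(x₁) + 2f(x₂) + ... + f(xₙ)]

x_0 = 1.2500, f(x_0) = 2.562500, coefficient = 1
x_1 = 1.7500, f(x_1) = 4.062500, coefficient = 2
x_2 = 2.2500, f(x_2) = 6.062500, coefficient = 2
x_3 = 2.7500, f(x_3) = 8.562500, coefficient = 1

I ≈ (0.500000/2) × 31.375000 = 7.843750
Exact value: 7.781250
Error: 0.062500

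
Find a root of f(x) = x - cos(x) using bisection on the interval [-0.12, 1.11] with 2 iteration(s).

f(x) = x - cos(x)
Initial interval: [-0.12, 1.11]

Iteration 1:
  c_1 = (-0.120000 + 1.110000)/2 = 0.495000
  f(c_1) = f(0.495000) = -0.384969
  f(a) × f(c) ≥ 0, new interval: [0.495000, 1.110000]
Iteration 2:
  c_2 = (0.495000 + 1.110000)/2 = 0.802500
  f(c_2) = f(0.802500) = 0.107589
  f(a) × f(c) < 0, new interval: [0.495000, 0.802500]

After 2 iteration(s), the approximation is c_2 = 0.802500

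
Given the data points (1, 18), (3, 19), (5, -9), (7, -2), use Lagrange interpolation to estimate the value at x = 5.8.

Lagrange interpolation formula:
P(x) = Σ yᵢ × Lᵢ(x)
where Lᵢ(x) = Π_{j≠i} (x - xⱼ)/(xᵢ - xⱼ)

L_0(5.8) = (5.8 - 3)/(1 - 3) × (5.8 - 5)/(1 - 5) × (5.8 - 7)/(1 - 7) = 0.056000
L_1(5.8) = (5.8 - 1)/(3 - 1) × (5.8 - 5)/(3 - 5) × (5.8 - 7)/(3 - 7) = -0.288000
L_2(5.8) = (5.8 - 1)/(5 - 1) × (5.8 - 3)/(5 - 3) × (5.8 - 7)/(5 - 7) = 1.008000
L_3(5.8) = (5.8 - 1)/(7 - 1) × (5.8 - 3)/(7 - 3) × (5.8 - 5)/(7 - 5) = 0.224000

P(5.8) = 18×L_0(5.8) + 19×L_1(5.8) + (-9)×L_2(5.8) + (-2)×L_3(5.8)
P(5.8) = -13.984000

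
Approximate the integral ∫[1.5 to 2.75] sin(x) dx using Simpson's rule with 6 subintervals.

f(x) = sin(x)
a = 1.5, b = 2.75, n = 6
h = (b - a)/n = 0.208333

Simpson's rule: (h/3)[f(x₀) + 4f(x₁) + 2f(x₂) + ... + f(xₙ)]

x_0 = 1.5000, f(x_0) = 0.997495, coefficient = 1
x_1 = 1.7083, f(x_1) = 0.990557, coefficient = 4
x_2 = 1.9167, f(x_2) = 0.940781, coefficient = 2
x_3 = 2.1250, f(x_3) = 0.850320, coefficient = 4
x_4 = 2.3333, f(x_4) = 0.723086, coefficient = 2
x_5 = 2.5417, f(x_5) = 0.564581, coefficient = 4
x_6 = 2.7500, f(x_6) = 0.381661, coefficient = 1

I ≈ (0.208333/3) × 14.328721 = 0.995050
Exact value: 0.995040
Error: 0.000010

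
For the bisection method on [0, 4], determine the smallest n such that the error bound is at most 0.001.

We need (b-a)/2^n ≤ 0.001
(4 - 0)/2^n ≤ 0.001
4/2^n ≤ 0.001
2^n ≥ 4000
n ≥ log₂(4000) = 11.97
n ≥ 12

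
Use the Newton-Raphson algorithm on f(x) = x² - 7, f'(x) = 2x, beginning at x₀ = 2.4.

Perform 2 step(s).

f(x) = x² - 7
f'(x) = 2x
x₀ = 2.4

Newton-Raphson formula: x_{n+1} = x_n - f(x_n)/f'(x_n)

Iteration 1:
  f(2.400000) = -1.240000
  f'(2.400000) = 4.800000
  x_1 = 2.400000 - (-1.240000)/4.800000 = 2.658333
Iteration 2:
  f(2.658333) = 0.066736
  f'(2.658333) = 5.316667
  x_2 = 2.658333 - 0.066736/5.316667 = 2.645781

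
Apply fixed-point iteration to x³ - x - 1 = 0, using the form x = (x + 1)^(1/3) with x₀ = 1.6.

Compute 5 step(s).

Equation: x³ - x - 1 = 0
Fixed-point form: x = (x + 1)^(1/3)
x₀ = 1.6

x_1 = g(1.600000) = 1.375069
x_2 = g(1.375069) = 1.334214
x_3 = g(1.334214) = 1.326519
x_4 = g(1.326519) = 1.325060
x_5 = g(1.325060) = 1.324783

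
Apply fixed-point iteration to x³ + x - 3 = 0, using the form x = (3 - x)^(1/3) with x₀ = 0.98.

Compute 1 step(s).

Equation: x³ + x - 3 = 0
Fixed-point form: x = (3 - x)^(1/3)
x₀ = 0.98

x_1 = g(0.980000) = 1.264107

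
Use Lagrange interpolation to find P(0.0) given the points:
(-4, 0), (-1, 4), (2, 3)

Lagrange interpolation formula:
P(x) = Σ yᵢ × Lᵢ(x)
where Lᵢ(x) = Π_{j≠i} (x - xⱼ)/(xᵢ - xⱼ)

L_0(0.0) = (0.0 - (-1))/(-4 - (-1)) × (0.0 - 2)/(-4 - 2) = -0.111111
L_1(0.0) = (0.0 - (-4))/(-1 - (-4)) × (0.0 - 2)/(-1 - 2) = 0.888889
L_2(0.0) = (0.0 - (-4))/(2 - (-4)) × (0.0 - (-1))/(2 - (-1)) = 0.222222

P(0.0) = 0×L_0(0.0) + 4×L_1(0.0) + 3×L_2(0.0)
P(0.0) = 4.222222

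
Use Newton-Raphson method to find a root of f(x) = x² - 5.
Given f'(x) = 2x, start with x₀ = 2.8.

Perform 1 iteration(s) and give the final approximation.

f(x) = x² - 5
f'(x) = 2x
x₀ = 2.8

Newton-Raphson formula: x_{n+1} = x_n - f(x_n)/f'(x_n)

Iteration 1:
  f(2.800000) = 2.840000
  f'(2.800000) = 5.600000
  x_1 = 2.800000 - 2.840000/5.600000 = 2.292857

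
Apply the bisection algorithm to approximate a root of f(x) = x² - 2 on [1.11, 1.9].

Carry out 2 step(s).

f(x) = x² - 2
Initial interval: [1.11, 1.9]

Iteration 1:
  c_1 = (1.110000 + 1.900000)/2 = 1.505000
  f(c_1) = f(1.505000) = 0.265025
  f(a) × f(c) < 0, new interval: [1.110000, 1.505000]
Iteration 2:
  c_2 = (1.110000 + 1.505000)/2 = 1.307500
  f(c_2) = f(1.307500) = -0.290444
  f(a) × f(c) ≥ 0, new interval: [1.307500, 1.505000]

After 2 iteration(s), the approximation is c_2 = 1.307500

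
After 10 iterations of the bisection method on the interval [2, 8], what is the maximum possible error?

Bisection error bound: |error| ≤ (b-a)/2^n
|error| ≤ (8 - 2)/2^10 = 6/2^10
|error| ≤ 0.0058593750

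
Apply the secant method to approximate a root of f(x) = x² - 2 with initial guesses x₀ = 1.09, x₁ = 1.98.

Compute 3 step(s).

f(x) = x² - 2
x₀ = 1.09, x₁ = 1.98

Secant formula: x_{n+1} = x_n - f(x_n)(x_n - x_{n-1})/(f(x_n) - f(x_{n-1}))

Iteration 1:
  f(1.090000) = -0.811900
  f(1.980000) = 1.920400
  x_2 = 1.980000 - 1.920400×(1.980000 - 1.090000)/(1.920400 - (-0.811900))
       = 1.354463
Iteration 2:
  f(1.980000) = 1.920400
  f(1.354463) = -0.165431
  x_3 = 1.354463 - (-0.165431)×(1.354463 - 1.980000)/(-0.165431 - 1.920400)
       = 1.404075
Iteration 3:
  f(1.354463) = -0.165431
  f(1.404075) = -0.028573
  x_4 = 1.404075 - (-0.028573)×(1.404075 - 1.354463)/(-0.028573 - (-0.165431))
       = 1.414433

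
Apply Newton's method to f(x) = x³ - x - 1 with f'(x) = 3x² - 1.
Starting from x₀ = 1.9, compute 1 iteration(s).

f(x) = x³ - x - 1
f'(x) = 3x² - 1
x₀ = 1.9

Newton-Raphson formula: x_{n+1} = x_n - f(x_n)/f'(x_n)

Iteration 1:
  f(1.900000) = 3.959000
  f'(1.900000) = 9.830000
  x_1 = 1.900000 - 3.959000/9.830000 = 1.497253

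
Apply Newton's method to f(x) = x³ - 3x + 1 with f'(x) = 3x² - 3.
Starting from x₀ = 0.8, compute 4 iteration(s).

f(x) = x³ - 3x + 1
f'(x) = 3x² - 3
x₀ = 0.8

Newton-Raphson formula: x_{n+1} = x_n - f(x_n)/f'(x_n)

Iteration 1:
  f(0.800000) = -0.888000
  f'(0.800000) = -1.080000
  x_1 = 0.800000 - (-0.888000)/(-1.080000) = -0.022222
Iteration 2:
  f(-0.022222) = 1.066656
  f'(-0.022222) = -2.998519
  x_2 = -0.022222 - 1.066656/(-2.998519) = 0.333505
Iteration 3:
  f(0.333505) = 0.036578
  f'(0.333505) = -2.666323
  x_3 = 0.333505 - 0.036578/(-2.666323) = 0.347224
Iteration 4:
  f(0.347224) = 0.000191
  f'(0.347224) = -2.638306
  x_4 = 0.347224 - 0.000191/(-2.638306) = 0.347296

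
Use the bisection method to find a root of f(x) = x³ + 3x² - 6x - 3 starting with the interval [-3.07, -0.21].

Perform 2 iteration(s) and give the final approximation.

f(x) = x³ + 3x² - 6x - 3
Initial interval: [-3.07, -0.21]

Iteration 1:
  c_1 = (-3.070000 + (-0.210000))/2 = -1.640000
  f(c_1) = f(-1.640000) = 10.497856
  f(a) × f(c) ≥ 0, new interval: [-1.640000, -0.210000]
Iteration 2:
  c_2 = (-1.640000 + (-0.210000))/2 = -0.925000
  f(c_2) = f(-0.925000) = 4.325422
  f(a) × f(c) ≥ 0, new interval: [-0.925000, -0.210000]

After 2 iteration(s), the approximation is c_2 = -0.925000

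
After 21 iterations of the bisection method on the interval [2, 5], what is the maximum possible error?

Bisection error bound: |error| ≤ (b-a)/2^n
|error| ≤ (5 - 2)/2^21 = 3/2^21
|error| ≤ 0.0000014305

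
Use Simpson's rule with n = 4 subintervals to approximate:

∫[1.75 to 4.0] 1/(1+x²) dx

f(x) = 1/(1+x²)
a = 1.75, b = 4.0, n = 4
h = (b - a)/n = 0.562500

Simpson's rule: (h/3)[f(x₀) + 4f(x₁) + 2f(x₂) + ... + f(xₙ)]

x_0 = 1.7500, f(x_0) = 0.246154, coefficient = 1
x_1 = 2.3125, f(x_1) = 0.157538, coefficient = 4
x_2 = 2.8750, f(x_2) = 0.107926, coefficient = 2
x_3 = 3.4375, f(x_3) = 0.078025, coefficient = 4
x_4 = 4.0000, f(x_4) = 0.058824, coefficient = 1

I ≈ (0.562500/3) × 1.463083 = 0.274328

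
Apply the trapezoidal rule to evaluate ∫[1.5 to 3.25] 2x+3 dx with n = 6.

f(x) = 2x+3
a = 1.5, b = 3.25, n = 6
h = (b - a)/n = 0.291667

Trapezoidal rule: (h/2)[f(x₀) + 2f(x₁) + 2f(x₂) + ... + f(xₙ)]

x_0 = 1.5000, f(x_0) = 6.000000, coefficient = 1
x_1 = 1.7917, f(x_1) = 6.583333, coefficient = 2
x_2 = 2.0833, f(x_2) = 7.166667, coefficient = 2
x_3 = 2.3750, f(x_3) = 7.750000, coefficient = 2
x_4 = 2.6667, f(x_4) = 8.333333, coefficient = 2
x_5 = 2.9583, f(x_5) = 8.916667, coefficient = 2
x_6 = 3.2500, f(x_6) = 9.500000, coefficient = 1

I ≈ (0.291667/2) × 93.000000 = 13.562500
Exact value: 13.562500
Error: 0.000000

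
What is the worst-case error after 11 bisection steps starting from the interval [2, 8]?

Bisection error bound: |error| ≤ (b-a)/2^n
|error| ≤ (8 - 2)/2^11 = 6/2^11
|error| ≤ 0.0029296875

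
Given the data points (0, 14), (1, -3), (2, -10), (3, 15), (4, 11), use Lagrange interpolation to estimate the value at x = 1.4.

Lagrange interpolation formula:
P(x) = Σ yᵢ × Lᵢ(x)
where Lᵢ(x) = Π_{j≠i} (x - xⱼ)/(xᵢ - xⱼ)

L_0(1.4) = (1.4 - 1)/(0 - 1) × (1.4 - 2)/(0 - 2) × (1.4 - 3)/(0 - 3) × (1.4 - 4)/(0 - 4) = -0.041600
L_1(1.4) = (1.4 - 0)/(1 - 0) × (1.4 - 2)/(1 - 2) × (1.4 - 3)/(1 - 3) × (1.4 - 4)/(1 - 4) = 0.582400
L_2(1.4) = (1.4 - 0)/(2 - 0) × (1.4 - 1)/(2 - 1) × (1.4 - 3)/(2 - 3) × (1.4 - 4)/(2 - 4) = 0.582400
L_3(1.4) = (1.4 - 0)/(3 - 0) × (1.4 - 1)/(3 - 1) × (1.4 - 2)/(3 - 2) × (1.4 - 4)/(3 - 4) = -0.145600
L_4(1.4) = (1.4 - 0)/(4 - 0) × (1.4 - 1)/(4 - 1) × (1.4 - 2)/(4 - 2) × (1.4 - 3)/(4 - 3) = 0.022400

P(1.4) = 14×L_0(1.4) + (-3)×L_1(1.4) + (-10)×L_2(1.4) + 15×L_3(1.4) + 11×L_4(1.4)
P(1.4) = -10.091200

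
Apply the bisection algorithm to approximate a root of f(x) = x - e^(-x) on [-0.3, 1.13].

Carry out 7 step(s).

f(x) = x - e^(-x)
Initial interval: [-0.3, 1.13]

Iteration 1:
  c_1 = (-0.300000 + 1.130000)/2 = 0.415000
  f(c_1) = f(0.415000) = -0.245340
  f(a) × f(c) ≥ 0, new interval: [0.415000, 1.130000]
Iteration 2:
  c_2 = (0.415000 + 1.130000)/2 = 0.772500
  f(c_2) = f(0.772500) = 0.310643
  f(a) × f(c) < 0, new interval: [0.415000, 0.772500]
Iteration 3:
  c_3 = (0.415000 + 0.772500)/2 = 0.593750
  f(c_3) = f(0.593750) = 0.041498
  f(a) × f(c) < 0, new interval: [0.415000, 0.593750]
Iteration 4:
  c_4 = (0.415000 + 0.593750)/2 = 0.504375
  f(c_4) = f(0.504375) = -0.099508
  f(a) × f(c) ≥ 0, new interval: [0.504375, 0.593750]
Iteration 5:
  c_5 = (0.504375 + 0.593750)/2 = 0.549063
  f(c_5) = f(0.549063) = -0.028428
  f(a) × f(c) ≥ 0, new interval: [0.549063, 0.593750]
Iteration 6:
  c_6 = (0.549063 + 0.593750)/2 = 0.571406
  f(c_6) = f(0.571406) = 0.006676
  f(a) × f(c) < 0, new interval: [0.549063, 0.571406]
Iteration 7:
  c_7 = (0.549063 + 0.571406)/2 = 0.560234
  f(c_7) = f(0.560234) = -0.010841
  f(a) × f(c) ≥ 0, new interval: [0.560234, 0.571406]

After 7 iteration(s), the approximation is c_7 = 0.560234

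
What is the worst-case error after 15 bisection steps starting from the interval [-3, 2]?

Bisection error bound: |error| ≤ (b-a)/2^n
|error| ≤ (2 - (-3))/2^15 = 5/2^15
|error| ≤ 0.0001525879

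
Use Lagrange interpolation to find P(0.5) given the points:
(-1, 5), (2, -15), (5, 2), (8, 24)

Lagrange interpolation formula:
P(x) = Σ yᵢ × Lᵢ(x)
where Lᵢ(x) = Π_{j≠i} (x - xⱼ)/(xᵢ - xⱼ)

L_0(0.5) = (0.5 - 2)/(-1 - 2) × (0.5 - 5)/(-1 - 5) × (0.5 - 8)/(-1 - 8) = 0.312500
L_1(0.5) = (0.5 - (-1))/(2 - (-1)) × (0.5 - 5)/(2 - 5) × (0.5 - 8)/(2 - 8) = 0.937500
L_2(0.5) = (0.5 - (-1))/(5 - (-1)) × (0.5 - 2)/(5 - 2) × (0.5 - 8)/(5 - 8) = -0.312500
L_3(0.5) = (0.5 - (-1))/(8 - (-1)) × (0.5 - 2)/(8 - 2) × (0.5 - 5)/(8 - 5) = 0.062500

P(0.5) = 5×L_0(0.5) + (-15)×L_1(0.5) + 2×L_2(0.5) + 24×L_3(0.5)
P(0.5) = -11.625000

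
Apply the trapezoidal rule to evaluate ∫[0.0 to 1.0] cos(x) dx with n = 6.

f(x) = cos(x)
a = 0.0, b = 1.0, n = 6
h = (b - a)/n = 0.166667

Trapezoidal rule: (h/2)[f(x₀) + 2f(x₁) + 2f(x₂) + ... + f(xₙ)]

x_0 = 0.0000, f(x_0) = 1.000000, coefficient = 1
x_1 = 0.1667, f(x_1) = 0.986143, coefficient = 2
x_2 = 0.3333, f(x_2) = 0.944957, coefficient = 2
x_3 = 0.5000, f(x_3) = 0.877583, coefficient = 2
x_4 = 0.6667, f(x_4) = 0.785887, coefficient = 2
x_5 = 0.8333, f(x_5) = 0.672412, coefficient = 2
x_6 = 1.0000, f(x_6) = 0.540302, coefficient = 1

I ≈ (0.166667/2) × 10.074267 = 0.839522
Exact value: 0.841471
Error: 0.001949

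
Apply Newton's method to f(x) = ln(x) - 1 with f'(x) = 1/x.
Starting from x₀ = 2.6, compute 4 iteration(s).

f(x) = ln(x) - 1
f'(x) = 1/x
x₀ = 2.6

Newton-Raphson formula: x_{n+1} = x_n - f(x_n)/f'(x_n)

Iteration 1:
  f(2.600000) = -0.044489
  f'(2.600000) = 0.384615
  x_1 = 2.600000 - (-0.044489)/0.384615 = 2.715670
Iteration 2:
  f(2.715670) = -0.000961
  f'(2.715670) = 0.368233
  x_2 = 2.715670 - (-0.000961)/0.368233 = 2.718281
Iteration 3:
  f(2.718281) = 0.000000
  f'(2.718281) = 0.367880
  x_3 = 2.718281 - 0.000000/0.367880 = 2.718282
Iteration 4:
  f(2.718282) = 0.000000
  f'(2.718282) = 0.367879
  x_4 = 2.718282 - 0.000000/0.367879 = 2.718282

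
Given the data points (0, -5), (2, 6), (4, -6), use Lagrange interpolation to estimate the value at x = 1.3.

Lagrange interpolation formula:
P(x) = Σ yᵢ × Lᵢ(x)
where Lᵢ(x) = Π_{j≠i} (x - xⱼ)/(xᵢ - xⱼ)

L_0(1.3) = (1.3 - 2)/(0 - 2) × (1.3 - 4)/(0 - 4) = 0.236250
L_1(1.3) = (1.3 - 0)/(2 - 0) × (1.3 - 4)/(2 - 4) = 0.877500
L_2(1.3) = (1.3 - 0)/(4 - 0) × (1.3 - 2)/(4 - 2) = -0.113750

P(1.3) = (-5)×L_0(1.3) + 6×L_1(1.3) + (-6)×L_2(1.3)
P(1.3) = 4.766250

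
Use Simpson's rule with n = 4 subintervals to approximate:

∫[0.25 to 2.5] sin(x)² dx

f(x) = sin(x)²
a = 0.25, b = 2.5, n = 4
h = (b - a)/n = 0.562500

Simpson's rule: (h/3)[f(x₀) + 4f(x₁) + 2f(x₂) + ... + f(xₙ)]

x_0 = 0.2500, f(x_0) = 0.061209, coefficient = 1
x_1 = 0.8125, f(x_1) = 0.527089, coefficient = 4
x_2 = 1.3750, f(x_2) = 0.962151, coefficient = 2
x_3 = 1.9375, f(x_3) = 0.871449, coefficient = 4
x_4 = 2.5000, f(x_4) = 0.358169, coefficient = 1

I ≈ (0.562500/3) × 7.937830 = 1.488343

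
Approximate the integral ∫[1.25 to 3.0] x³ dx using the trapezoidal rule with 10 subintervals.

f(x) = x³
a = 1.25, b = 3.0, n = 10
h = (b - a)/n = 0.175000

Trapezoidal rule: (h/2)[f(x₀) + 2f(x₁) + 2f(x₂) + ... + f(xₙ)]

x_0 = 1.2500, f(x_0) = 1.953125, coefficient = 1
x_1 = 1.4250, f(x_1) = 2.893641, coefficient = 2
x_2 = 1.6000, f(x_2) = 4.096000, coefficient = 2
x_3 = 1.7750, f(x_3) = 5.592359, coefficient = 2
x_4 = 1.9500, f(x_4) = 7.414875, coefficient = 2
x_5 = 2.1250, f(x_5) = 9.595703, coefficient = 2
x_6 = 2.3000, f(x_6) = 12.167000, coefficient = 2
x_7 = 2.4750, f(x_7) = 15.160922, coefficient = 2
x_8 = 2.6500, f(x_8) = 18.609625, coefficient = 2
x_9 = 2.8250, f(x_9) = 22.545266, coefficient = 2
x_10 = 3.0000, f(x_10) = 27.000000, coefficient = 1

I ≈ (0.175000/2) × 225.103906 = 19.696592
Exact value: 19.639648
Error: 0.056943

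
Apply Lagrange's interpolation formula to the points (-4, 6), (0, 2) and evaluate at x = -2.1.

Lagrange interpolation formula:
P(x) = Σ yᵢ × Lᵢ(x)
where Lᵢ(x) = Π_{j≠i} (x - xⱼ)/(xᵢ - xⱼ)

L_0(-2.1) = (-2.1 - 0)/(-4 - 0) = 0.525000
L_1(-2.1) = (-2.1 - (-4))/(0 - (-4)) = 0.475000

P(-2.1) = 6×L_0(-2.1) + 2×L_1(-2.1)
P(-2.1) = 4.100000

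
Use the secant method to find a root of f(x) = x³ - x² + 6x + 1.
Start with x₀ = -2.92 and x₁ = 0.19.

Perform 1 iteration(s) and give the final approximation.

f(x) = x³ - x² + 6x + 1
x₀ = -2.92, x₁ = 0.19

Secant formula: x_{n+1} = x_n - f(x_n)(x_n - x_{n-1})/(f(x_n) - f(x_{n-1}))

Iteration 1:
  f(-2.920000) = -49.943488
  f(0.190000) = 2.110759
  x_2 = 0.190000 - 2.110759×(0.190000 - (-2.920000))/(2.110759 - (-49.943488))
       = 0.063892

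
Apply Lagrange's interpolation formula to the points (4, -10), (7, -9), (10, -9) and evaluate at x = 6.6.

Lagrange interpolation formula:
P(x) = Σ yᵢ × Lᵢ(x)
where Lᵢ(x) = Π_{j≠i} (x - xⱼ)/(xᵢ - xⱼ)

L_0(6.6) = (6.6 - 7)/(4 - 7) × (6.6 - 10)/(4 - 10) = 0.075556
L_1(6.6) = (6.6 - 4)/(7 - 4) × (6.6 - 10)/(7 - 10) = 0.982222
L_2(6.6) = (6.6 - 4)/(10 - 4) × (6.6 - 7)/(10 - 7) = -0.057778

P(6.6) = (-10)×L_0(6.6) + (-9)×L_1(6.6) + (-9)×L_2(6.6)
P(6.6) = -9.075556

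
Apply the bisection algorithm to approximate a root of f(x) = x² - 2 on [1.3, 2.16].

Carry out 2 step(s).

f(x) = x² - 2
Initial interval: [1.3, 2.16]

Iteration 1:
  c_1 = (1.300000 + 2.160000)/2 = 1.730000
  f(c_1) = f(1.730000) = 0.992900
  f(a) × f(c) < 0, new interval: [1.300000, 1.730000]
Iteration 2:
  c_2 = (1.300000 + 1.730000)/2 = 1.515000
  f(c_2) = f(1.515000) = 0.295225
  f(a) × f(c) < 0, new interval: [1.300000, 1.515000]

After 2 iteration(s), the approximation is c_2 = 1.515000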